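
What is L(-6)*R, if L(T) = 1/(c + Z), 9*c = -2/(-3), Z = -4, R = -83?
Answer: 2241/106 ≈ 21.142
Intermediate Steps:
c = 2/27 (c = (-2/(-3))/9 = (-2*(-1/3))/9 = (1/9)*(2/3) = 2/27 ≈ 0.074074)
L(T) = -27/106 (L(T) = 1/(2/27 - 4) = 1/(-106/27) = -27/106)
L(-6)*R = -27/106*(-83) = 2241/106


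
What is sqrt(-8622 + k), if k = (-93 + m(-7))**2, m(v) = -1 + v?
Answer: sqrt(1579) ≈ 39.737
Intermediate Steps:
k = 10201 (k = (-93 + (-1 - 7))**2 = (-93 - 8)**2 = (-101)**2 = 10201)
sqrt(-8622 + k) = sqrt(-8622 + 10201) = sqrt(1579)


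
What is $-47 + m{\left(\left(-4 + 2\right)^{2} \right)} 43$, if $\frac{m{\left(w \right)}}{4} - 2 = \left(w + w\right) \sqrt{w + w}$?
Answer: $297 + 2752 \sqrt{2} \approx 4188.9$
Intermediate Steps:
$m{\left(w \right)} = 8 + 8 \sqrt{2} w^{\frac{3}{2}}$ ($m{\left(w \right)} = 8 + 4 \left(w + w\right) \sqrt{w + w} = 8 + 4 \cdot 2 w \sqrt{2 w} = 8 + 4 \cdot 2 w \sqrt{2} \sqrt{w} = 8 + 4 \cdot 2 \sqrt{2} w^{\frac{3}{2}} = 8 + 8 \sqrt{2} w^{\frac{3}{2}}$)
$-47 + m{\left(\left(-4 + 2\right)^{2} \right)} 43 = -47 + \left(8 + 8 \sqrt{2} \left(\left(-4 + 2\right)^{2}\right)^{\frac{3}{2}}\right) 43 = -47 + \left(8 + 8 \sqrt{2} \left(\left(-2\right)^{2}\right)^{\frac{3}{2}}\right) 43 = -47 + \left(8 + 8 \sqrt{2} \cdot 4^{\frac{3}{2}}\right) 43 = -47 + \left(8 + 8 \sqrt{2} \cdot 8\right) 43 = -47 + \left(8 + 64 \sqrt{2}\right) 43 = -47 + \left(344 + 2752 \sqrt{2}\right) = 297 + 2752 \sqrt{2}$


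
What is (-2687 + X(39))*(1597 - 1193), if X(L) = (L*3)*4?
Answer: -896476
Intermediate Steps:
X(L) = 12*L (X(L) = (3*L)*4 = 12*L)
(-2687 + X(39))*(1597 - 1193) = (-2687 + 12*39)*(1597 - 1193) = (-2687 + 468)*404 = -2219*404 = -896476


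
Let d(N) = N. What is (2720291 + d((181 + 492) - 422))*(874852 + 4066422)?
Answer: 13442943450508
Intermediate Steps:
(2720291 + d((181 + 492) - 422))*(874852 + 4066422) = (2720291 + ((181 + 492) - 422))*(874852 + 4066422) = (2720291 + (673 - 422))*4941274 = (2720291 + 251)*4941274 = 2720542*4941274 = 13442943450508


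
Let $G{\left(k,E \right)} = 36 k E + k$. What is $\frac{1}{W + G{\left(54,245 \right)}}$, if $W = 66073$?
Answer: $\frac{1}{542407} \approx 1.8436 \cdot 10^{-6}$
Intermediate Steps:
$G{\left(k,E \right)} = k + 36 E k$ ($G{\left(k,E \right)} = 36 E k + k = k + 36 E k$)
$\frac{1}{W + G{\left(54,245 \right)}} = \frac{1}{66073 + 54 \left(1 + 36 \cdot 245\right)} = \frac{1}{66073 + 54 \left(1 + 8820\right)} = \frac{1}{66073 + 54 \cdot 8821} = \frac{1}{66073 + 476334} = \frac{1}{542407}$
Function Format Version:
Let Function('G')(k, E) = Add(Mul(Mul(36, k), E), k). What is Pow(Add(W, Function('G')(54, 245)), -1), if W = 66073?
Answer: Rational(1, 542407) ≈ 1.8436e-6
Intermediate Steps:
Function('G')(k, E) = Add(k, Mul(36, E, k)) (Function('G')(k, E) = Add(Mul(36, E, k), k) = Add(k, Mul(36, E, k)))
Pow(Add(W, Function('G')(54, 245)), -1) = Pow(Add(66073, Mul(54, Add(1, Mul(36, 245)))), -1) = Pow(Add(66073, Mul(54, Add(1, 8820))), -1) = Pow(Add(66073, Mul(54, 8821)), -1) = Pow(Add(66073, 476334), -1) = Pow(542407, -1) = Rational(1, 542407)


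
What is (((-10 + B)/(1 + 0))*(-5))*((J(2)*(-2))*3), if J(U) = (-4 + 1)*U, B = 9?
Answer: 180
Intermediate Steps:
J(U) = -3*U
(((-10 + B)/(1 + 0))*(-5))*((J(2)*(-2))*3) = (((-10 + 9)/(1 + 0))*(-5))*((-3*2*(-2))*3) = (-1/1*(-5))*(-6*(-2)*3) = (-1*1*(-5))*(12*3) = -1*(-5)*36 = 5*36 = 180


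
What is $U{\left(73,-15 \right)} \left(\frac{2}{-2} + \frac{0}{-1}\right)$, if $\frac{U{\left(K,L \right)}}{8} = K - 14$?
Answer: $-472$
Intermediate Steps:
$U{\left(K,L \right)} = -112 + 8 K$ ($U{\left(K,L \right)} = 8 \left(K - 14\right) = 8 \left(-14 + K\right) = -112 + 8 K$)
$U{\left(73,-15 \right)} \left(\frac{2}{-2} + \frac{0}{-1}\right) = \left(-112 + 8 \cdot 73\right) \left(\frac{2}{-2} + \frac{0}{-1}\right) = \left(-112 + 584\right) \left(2 \left(- \frac{1}{2}\right) + 0 \left(-1\right)\right) = 472 \left(-1 + 0\right) = 472 \left(-1\right) = -472$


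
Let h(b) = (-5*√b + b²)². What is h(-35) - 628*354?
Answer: 1277438 - 12250*I*√35 ≈ 1.2774e+6 - 72472.0*I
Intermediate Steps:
h(b) = (b² - 5*√b)²
h(-35) - 628*354 = (-1*(-35)² + 5*√(-35))² - 628*354 = (-1*1225 + 5*(I*√35))² - 222312 = (-1225 + 5*I*√35)² - 222312 = -222312 + (-1225 + 5*I*√35)²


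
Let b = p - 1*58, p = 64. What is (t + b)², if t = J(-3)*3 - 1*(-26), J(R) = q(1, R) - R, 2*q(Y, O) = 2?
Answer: 1936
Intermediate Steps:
q(Y, O) = 1 (q(Y, O) = (½)*2 = 1)
J(R) = 1 - R
b = 6 (b = 64 - 1*58 = 64 - 58 = 6)
t = 38 (t = (1 - 1*(-3))*3 - 1*(-26) = (1 + 3)*3 + 26 = 4*3 + 26 = 12 + 26 = 38)
(t + b)² = (38 + 6)² = 44² = 1936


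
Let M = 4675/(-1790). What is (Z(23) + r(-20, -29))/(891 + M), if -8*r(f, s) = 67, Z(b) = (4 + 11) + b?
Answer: 42423/1272172 ≈ 0.033347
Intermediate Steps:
Z(b) = 15 + b
r(f, s) = -67/8 (r(f, s) = -1/8*67 = -67/8)
M = -935/358 (M = 4675*(-1/1790) = -935/358 ≈ -2.6117)
(Z(23) + r(-20, -29))/(891 + M) = ((15 + 23) - 67/8)/(891 - 935/358) = (38 - 67/8)/(318043/358) = (237/8)*(358/318043) = 42423/1272172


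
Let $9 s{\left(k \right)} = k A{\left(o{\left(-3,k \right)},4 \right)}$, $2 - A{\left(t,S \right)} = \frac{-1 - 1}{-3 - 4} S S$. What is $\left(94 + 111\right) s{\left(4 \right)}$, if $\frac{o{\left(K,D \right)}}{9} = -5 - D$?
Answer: $- \frac{1640}{7} \approx -234.29$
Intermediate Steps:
$o{\left(K,D \right)} = -45 - 9 D$ ($o{\left(K,D \right)} = 9 \left(-5 - D\right) = -45 - 9 D$)
$A{\left(t,S \right)} = 2 - \frac{2 S^{2}}{7}$ ($A{\left(t,S \right)} = 2 - \frac{-1 - 1}{-3 - 4} S S = 2 - - \frac{2}{-7} S S = 2 - \left(-2\right) \left(- \frac{1}{7}\right) S S = 2 - \frac{2 S}{7} S = 2 - \frac{2 S^{2}}{7}$)
$s{\left(k \right)} = - \frac{2 k}{7}$ ($s{\left(k \right)} = \frac{k \left(2 - \frac{2 \cdot 4^{2}}{7}\right)}{9} = \frac{k \left(2 - \frac{32}{7}\right)}{9} = \frac{k \left(- \frac{18}{7}\right)}{9} = \frac{\left(- \frac{18}{7}\right) k}{9} = - \frac{2 k}{7}$)
$\left(94 + 111\right) s{\left(4 \right)} = \left(94 + 111\right) \left(\left(- \frac{2}{7}\right) 4\right) = 205 \left(- \frac{8}{7}\right) = - \frac{1640}{7}$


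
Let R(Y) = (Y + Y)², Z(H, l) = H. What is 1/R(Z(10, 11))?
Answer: 1/400 ≈ 0.0025000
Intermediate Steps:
R(Y) = 4*Y² (R(Y) = (2*Y)² = 4*Y²)
1/R(Z(10, 11)) = 1/(4*10²) = 1/(4*100) = 1/400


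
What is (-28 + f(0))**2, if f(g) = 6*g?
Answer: 784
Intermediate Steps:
(-28 + f(0))**2 = (-28 + 6*0)**2 = (-28 + 0)**2 = (-28)**2 = 784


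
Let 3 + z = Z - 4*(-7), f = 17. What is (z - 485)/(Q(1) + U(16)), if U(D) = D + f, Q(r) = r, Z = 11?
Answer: -449/34 ≈ -13.206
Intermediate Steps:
U(D) = 17 + D (U(D) = D + 17 = 17 + D)
z = 36 (z = -3 + (11 - 4*(-7)) = -3 + (11 + 28) = -3 + 39 = 36)
(z - 485)/(Q(1) + U(16)) = (36 - 485)/(1 + (17 + 16)) = -449/(1 + 33) = -449/34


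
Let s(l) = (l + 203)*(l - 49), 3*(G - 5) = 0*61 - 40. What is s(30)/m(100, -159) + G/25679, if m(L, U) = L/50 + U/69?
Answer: 7843984202/539259 ≈ 14546.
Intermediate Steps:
G = -25/3 (G = 5 + (0*61 - 40)/3 = 5 + (0 - 40)/3 = 5 + (1/3)*(-40) = 5 - 40/3 = -25/3 ≈ -8.3333)
m(L, U) = L/50 + U/69 (m(L, U) = L*(1/50) + U*(1/69) = L/50 + U/69)
s(l) = (-49 + l)*(203 + l) (s(l) = (203 + l)*(-49 + l) = (-49 + l)*(203 + l))
s(30)/m(100, -159) + G/25679 = (-9947 + 30**2 + 154*30)/((1/50)*100 + (1/69)*(-159)) - 25/3/25679 = (-9947 + 900 + 4620)/(2 - 53/23) - 25/3*1/25679 = -4427/(-7/23) - 25/77037 = -4427*(-23/7) - 25/77037 = 101821/7 - 25/77037 = 7843984202/539259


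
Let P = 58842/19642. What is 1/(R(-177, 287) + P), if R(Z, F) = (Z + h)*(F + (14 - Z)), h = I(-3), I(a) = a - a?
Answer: -1403/118698015 ≈ -1.1820e-5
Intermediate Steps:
I(a) = 0
h = 0
R(Z, F) = Z*(14 + F - Z) (R(Z, F) = (Z + 0)*(F + (14 - Z)) = Z*(14 + F - Z))
P = 4203/1403 (P = 58842*(1/19642) = 4203/1403 ≈ 2.9957)
1/(R(-177, 287) + P) = 1/(-177*(14 + 287 - 1*(-177)) + 4203/1403) = 1/(-177*(14 + 287 + 177) + 4203/1403) = 1/(-177*478 + 4203/1403) = 1/(-84606 + 4203/1403) = 1/(-118698015/1403) = -1403/118698015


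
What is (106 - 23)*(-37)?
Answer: -3071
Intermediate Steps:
(106 - 23)*(-37) = 83*(-37) = -3071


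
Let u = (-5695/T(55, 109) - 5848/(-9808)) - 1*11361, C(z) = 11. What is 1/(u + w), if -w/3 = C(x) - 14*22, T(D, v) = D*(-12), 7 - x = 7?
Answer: -80916/846444067 ≈ -9.5595e-5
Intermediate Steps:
x = 0 (x = 7 - 1*7 = 7 - 7 = 0)
T(D, v) = -12*D
w = 891 (w = -3*(11 - 14*22) = -3*(11 - 308) = -3*(-297) = 891)
u = -918540223/80916 (u = (-5695/((-12*55)) - 5848/(-9808)) - 1*11361 = (-5695/(-660) - 5848*(-1/9808)) - 11361 = (-5695*(-1/660) + 731/1226) - 11361 = (1139/132 + 731/1226) - 11361 = 746453/80916 - 11361 = -918540223/80916 ≈ -11352.)
1/(u + w) = 1/(-918540223/80916 + 891) = 1/(-846444067/80916) = -80916/846444067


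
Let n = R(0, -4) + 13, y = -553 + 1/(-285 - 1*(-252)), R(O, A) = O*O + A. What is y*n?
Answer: -54750/11 ≈ -4977.3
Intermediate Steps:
R(O, A) = A + O**2 (R(O, A) = O**2 + A = A + O**2)
y = -18250/33 (y = -553 + 1/(-285 + 252) = -553 + 1/(-33) = -553 - 1/33 = -18250/33 ≈ -553.03)
n = 9 (n = (-4 + 0**2) + 13 = (-4 + 0) + 13 = -4 + 13 = 9)
y*n = -18250/33*9 = -54750/11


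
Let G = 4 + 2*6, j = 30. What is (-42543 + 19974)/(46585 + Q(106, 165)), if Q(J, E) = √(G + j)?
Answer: -350458955/723387393 + 7523*√46/723387393 ≈ -0.48440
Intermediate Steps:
G = 16 (G = 4 + 12 = 16)
Q(J, E) = √46 (Q(J, E) = √(16 + 30) = √46)
(-42543 + 19974)/(46585 + Q(106, 165)) = (-42543 + 19974)/(46585 + √46) = -22569/(46585 + √46)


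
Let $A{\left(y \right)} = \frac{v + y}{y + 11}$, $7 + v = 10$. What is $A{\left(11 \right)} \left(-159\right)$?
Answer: $- \frac{1113}{11} \approx -101.18$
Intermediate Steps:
$v = 3$ ($v = -7 + 10 = 3$)
$A{\left(y \right)} = \frac{3 + y}{11 + y}$ ($A{\left(y \right)} = \frac{3 + y}{y + 11} = \frac{3 + y}{11 + y}$)
$A{\left(11 \right)} \left(-159\right) = \frac{3 + 11}{11 + 11} \left(-159\right) = \frac{1}{22} \cdot 14 \left(-159\right) = \frac{7}{11} \left(-159\right) = - \frac{1113}{11}$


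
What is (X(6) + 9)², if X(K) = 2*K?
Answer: 441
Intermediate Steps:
(X(6) + 9)² = (2*6 + 9)² = (12 + 9)² = 21² = 441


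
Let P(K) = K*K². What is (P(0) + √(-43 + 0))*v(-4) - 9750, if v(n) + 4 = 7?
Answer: -9750 + 3*I*√43 ≈ -9750.0 + 19.672*I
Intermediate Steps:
v(n) = 3 (v(n) = -4 + 7 = 3)
P(K) = K³
(P(0) + √(-43 + 0))*v(-4) - 9750 = (0³ + √(-43 + 0))*3 - 9750 = (0 + √(-43))*3 - 9750 = (0 + I*√43)*3 - 9750 = (I*√43)*3 - 9750 = 3*I*√43 - 9750 = -9750 + 3*I*√43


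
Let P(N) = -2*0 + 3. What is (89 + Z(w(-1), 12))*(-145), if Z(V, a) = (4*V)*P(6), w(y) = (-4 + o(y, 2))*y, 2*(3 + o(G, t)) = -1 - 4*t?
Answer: -32915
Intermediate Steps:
P(N) = 3 (P(N) = 0 + 3 = 3)
o(G, t) = -7/2 - 2*t (o(G, t) = -3 + (-1 - 4*t)/2 = -3 + (-1/2 - 2*t) = -7/2 - 2*t)
w(y) = -23*y/2 (w(y) = (-4 + (-7/2 - 2*2))*y = (-4 + (-7/2 - 4))*y = (-4 - 15/2)*y = -23*y/2)
Z(V, a) = 12*V (Z(V, a) = (4*V)*3 = 12*V)
(89 + Z(w(-1), 12))*(-145) = (89 + 12*(-23/2*(-1)))*(-145) = (89 + 12*(23/2))*(-145) = (89 + 138)*(-145) = 227*(-145) = -32915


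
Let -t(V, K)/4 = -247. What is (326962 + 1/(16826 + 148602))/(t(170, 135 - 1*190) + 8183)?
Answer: 6009852193/168571132 ≈ 35.652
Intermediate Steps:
t(V, K) = 988 (t(V, K) = -4*(-247) = 988)
(326962 + 1/(16826 + 148602))/(t(170, 135 - 1*190) + 8183) = (326962 + 1/(16826 + 148602))/(988 + 8183) = (326962 + 1/165428)/9171 = (326962 + 1/165428)*(1/9171) = (54088669737/165428)*(1/9171) = 6009852193/168571132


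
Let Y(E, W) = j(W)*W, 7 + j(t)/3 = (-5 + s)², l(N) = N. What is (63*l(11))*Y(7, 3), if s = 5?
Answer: -43659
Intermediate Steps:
j(t) = -21 (j(t) = -21 + 3*(-5 + 5)² = -21 + 3*0² = -21 + 3*0 = -21 + 0 = -21)
Y(E, W) = -21*W
(63*l(11))*Y(7, 3) = (63*11)*(-21*3) = 693*(-63) = -43659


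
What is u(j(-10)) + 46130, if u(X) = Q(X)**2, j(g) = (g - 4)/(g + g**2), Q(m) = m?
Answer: 93413299/2025 ≈ 46130.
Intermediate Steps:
j(g) = (-4 + g)/(g + g**2)
u(X) = X**2
u(j(-10)) + 46130 = ((-4 - 10)/((-10)*(1 - 10)))**2 + 46130 = (-1/10*(-14)/(-9))**2 + 46130 = (-1/10*(-1/9)*(-14))**2 + 46130 = (-7/45)**2 + 46130 = 49/2025 + 46130 = 93413299/2025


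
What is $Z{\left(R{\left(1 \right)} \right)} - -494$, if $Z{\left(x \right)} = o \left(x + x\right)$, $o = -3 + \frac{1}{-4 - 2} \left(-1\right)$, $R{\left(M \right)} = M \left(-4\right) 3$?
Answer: $562$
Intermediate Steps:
$R{\left(M \right)} = - 12 M$ ($R{\left(M \right)} = - 4 M 3 = - 12 M$)
$o = - \frac{17}{6}$ ($o = -3 + \frac{1}{-6} \left(-1\right) = -3 - - \frac{1}{6} = -3 + \frac{1}{6} = - \frac{17}{6} \approx -2.8333$)
$Z{\left(x \right)} = - \frac{17 x}{3}$ ($Z{\left(x \right)} = - \frac{17 \left(x + x\right)}{6} = - \frac{17 \cdot 2 x}{6} = - \frac{17 x}{3}$)
$Z{\left(R{\left(1 \right)} \right)} - -494 = - \frac{17 \left(\left(-12\right) 1\right)}{3} - -494 = \left(- \frac{17}{3}\right) \left(-12\right) + 494 = 68 + 494 = 562$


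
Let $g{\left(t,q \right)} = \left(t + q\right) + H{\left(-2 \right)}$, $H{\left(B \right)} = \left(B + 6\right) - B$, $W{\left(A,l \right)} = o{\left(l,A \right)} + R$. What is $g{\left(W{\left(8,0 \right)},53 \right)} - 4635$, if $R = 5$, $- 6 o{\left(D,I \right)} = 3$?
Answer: $- \frac{9143}{2} \approx -4571.5$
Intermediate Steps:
$o{\left(D,I \right)} = - \frac{1}{2}$ ($o{\left(D,I \right)} = \left(- \frac{1}{6}\right) 3 = - \frac{1}{2}$)
$W{\left(A,l \right)} = \frac{9}{2}$ ($W{\left(A,l \right)} = - \frac{1}{2} + 5 = \frac{9}{2}$)
$H{\left(B \right)} = 6$ ($H{\left(B \right)} = \left(6 + B\right) - B = 6$)
$g{\left(t,q \right)} = 6 + q + t$ ($g{\left(t,q \right)} = \left(t + q\right) + 6 = \left(q + t\right) + 6 = 6 + q + t$)
$g{\left(W{\left(8,0 \right)},53 \right)} - 4635 = \left(6 + 53 + \frac{9}{2}\right) - 4635 = \frac{127}{2} - 4635 = - \frac{9143}{2}$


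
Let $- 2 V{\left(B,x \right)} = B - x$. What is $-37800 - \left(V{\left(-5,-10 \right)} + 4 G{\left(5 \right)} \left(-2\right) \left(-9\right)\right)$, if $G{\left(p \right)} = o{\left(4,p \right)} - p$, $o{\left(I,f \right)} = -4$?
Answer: $- \frac{74299}{2} \approx -37150.0$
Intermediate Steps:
$V{\left(B,x \right)} = \frac{x}{2} - \frac{B}{2}$ ($V{\left(B,x \right)} = - \frac{B - x}{2} = \frac{x}{2} - \frac{B}{2}$)
$G{\left(p \right)} = -4 - p$
$-37800 - \left(V{\left(-5,-10 \right)} + 4 G{\left(5 \right)} \left(-2\right) \left(-9\right)\right) = -37800 - \left(\left(\frac{1}{2} \left(-10\right) - - \frac{5}{2}\right) + 4 \left(-4 - 5\right) \left(-2\right) \left(-9\right)\right) = -37800 - \left(\left(-5 + \frac{5}{2}\right) + 4 \left(-4 - 5\right) \left(-2\right) \left(-9\right)\right) = -37800 - \left(- \frac{5}{2} + 4 \left(-9\right) \left(-2\right) \left(-9\right)\right) = -37800 - \left(- \frac{5}{2} + \left(-36\right) \left(-2\right) \left(-9\right)\right) = -37800 - \left(- \frac{5}{2} + 72 \left(-9\right)\right) = -37800 - \left(- \frac{5}{2} - 648\right) = -37800 - - \frac{1301}{2} = -37800 + \frac{1301}{2} = - \frac{74299}{2}$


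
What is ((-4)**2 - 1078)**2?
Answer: 1127844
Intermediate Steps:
((-4)**2 - 1078)**2 = (16 - 1078)**2 = (-1062)**2 = 1127844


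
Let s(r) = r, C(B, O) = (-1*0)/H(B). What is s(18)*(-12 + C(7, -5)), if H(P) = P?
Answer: -216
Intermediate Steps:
C(B, O) = 0 (C(B, O) = (-1*0)/B = 0/B = 0)
s(18)*(-12 + C(7, -5)) = 18*(-12 + 0) = 18*(-12) = -216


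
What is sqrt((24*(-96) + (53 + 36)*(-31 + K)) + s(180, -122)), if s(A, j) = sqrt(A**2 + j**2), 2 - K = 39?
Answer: sqrt(-8356 + 2*sqrt(11821)) ≈ 90.214*I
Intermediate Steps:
K = -37 (K = 2 - 1*39 = 2 - 39 = -37)
sqrt((24*(-96) + (53 + 36)*(-31 + K)) + s(180, -122)) = sqrt((24*(-96) + (53 + 36)*(-31 - 37)) + sqrt(180**2 + (-122)**2)) = sqrt((-2304 + 89*(-68)) + sqrt(32400 + 14884)) = sqrt((-2304 - 6052) + sqrt(47284)) = sqrt(-8356 + 2*sqrt(11821))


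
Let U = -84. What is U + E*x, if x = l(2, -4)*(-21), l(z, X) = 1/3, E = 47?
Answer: -413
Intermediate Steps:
l(z, X) = 1/3
x = -7 (x = (1/3)*(-21) = -7)
U + E*x = -84 + 47*(-7) = -84 - 329 = -413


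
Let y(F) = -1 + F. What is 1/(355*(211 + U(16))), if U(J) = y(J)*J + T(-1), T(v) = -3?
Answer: 1/159040 ≈ 6.2877e-6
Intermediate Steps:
U(J) = -3 + J*(-1 + J) (U(J) = (-1 + J)*J - 3 = J*(-1 + J) - 3 = -3 + J*(-1 + J))
1/(355*(211 + U(16))) = 1/(355*(211 + (-3 + 16*(-1 + 16)))) = 1/(355*(211 + (-3 + 16*15))) = 1/(355*(211 + (-3 + 240))) = 1/(355*(211 + 237)) = 1/(355*448) = 1/159040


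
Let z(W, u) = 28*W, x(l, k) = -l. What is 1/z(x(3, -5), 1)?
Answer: -1/84 ≈ -0.011905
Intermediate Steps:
1/z(x(3, -5), 1) = 1/(28*(-1*3)) = 1/(28*(-3)) = 1/(-84) = -1/84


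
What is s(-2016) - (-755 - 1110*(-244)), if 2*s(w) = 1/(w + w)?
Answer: -2177965441/8064 ≈ -2.7009e+5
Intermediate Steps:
s(w) = 1/(4*w) (s(w) = 1/(2*(w + w)) = 1/(2*((2*w))) = (1/(2*w))/2 = 1/(4*w))
s(-2016) - (-755 - 1110*(-244)) = (¼)/(-2016) - (-755 - 1110*(-244)) = (¼)*(-1/2016) - (-755 + 270840) = -1/8064 - 1*270085 = -1/8064 - 270085 = -2177965441/8064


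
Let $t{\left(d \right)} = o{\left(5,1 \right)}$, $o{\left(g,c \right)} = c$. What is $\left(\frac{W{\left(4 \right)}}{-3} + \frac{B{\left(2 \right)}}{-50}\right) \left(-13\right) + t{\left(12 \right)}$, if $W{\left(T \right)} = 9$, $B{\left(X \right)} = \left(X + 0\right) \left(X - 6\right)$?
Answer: $\frac{948}{25} \approx 37.92$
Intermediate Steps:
$B{\left(X \right)} = X \left(-6 + X\right)$
$t{\left(d \right)} = 1$
$\left(\frac{W{\left(4 \right)}}{-3} + \frac{B{\left(2 \right)}}{-50}\right) \left(-13\right) + t{\left(12 \right)} = \left(\frac{9}{-3} + \frac{2 \left(-6 + 2\right)}{-50}\right) \left(-13\right) + 1 = \left(9 \left(- \frac{1}{3}\right) + 2 \left(-4\right) \left(- \frac{1}{50}\right)\right) \left(-13\right) + 1 = \left(-3 - - \frac{4}{25}\right) \left(-13\right) + 1 = \left(-3 + \frac{4}{25}\right) \left(-13\right) + 1 = \left(- \frac{71}{25}\right) \left(-13\right) + 1 = \frac{923}{25} + 1 = \frac{948}{25}$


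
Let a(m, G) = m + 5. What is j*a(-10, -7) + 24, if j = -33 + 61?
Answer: -116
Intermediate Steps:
a(m, G) = 5 + m
j = 28
j*a(-10, -7) + 24 = 28*(5 - 10) + 24 = 28*(-5) + 24 = -140 + 24 = -116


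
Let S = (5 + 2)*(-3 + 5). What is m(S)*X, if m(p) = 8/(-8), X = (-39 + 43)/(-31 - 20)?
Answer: 4/51 ≈ 0.078431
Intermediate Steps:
X = -4/51 (X = 4/(-51) = 4*(-1/51) = -4/51 ≈ -0.078431)
S = 14 (S = 7*2 = 14)
m(p) = -1 (m(p) = 8*(-1/8) = -1)
m(S)*X = -1*(-4/51) = 4/51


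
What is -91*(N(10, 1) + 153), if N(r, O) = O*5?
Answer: -14378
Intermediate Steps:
N(r, O) = 5*O
-91*(N(10, 1) + 153) = -91*(5*1 + 153) = -91*(5 + 153) = -91*158 = -14378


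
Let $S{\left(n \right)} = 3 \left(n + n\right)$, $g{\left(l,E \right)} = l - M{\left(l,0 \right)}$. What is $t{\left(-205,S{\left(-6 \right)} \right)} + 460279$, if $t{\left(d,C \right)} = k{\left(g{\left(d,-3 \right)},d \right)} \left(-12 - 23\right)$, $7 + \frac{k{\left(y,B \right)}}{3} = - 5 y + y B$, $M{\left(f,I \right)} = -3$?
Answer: $-3993086$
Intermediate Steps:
$g{\left(l,E \right)} = 3 + l$ ($g{\left(l,E \right)} = l - -3 = l + 3 = 3 + l$)
$k{\left(y,B \right)} = -21 - 15 y + 3 B y$ ($k{\left(y,B \right)} = -21 + 3 \left(- 5 y + y B\right) = -21 + 3 \left(- 5 y + B y\right) = -21 + \left(- 15 y + 3 B y\right) = -21 - 15 y + 3 B y$)
$S{\left(n \right)} = 6 n$ ($S{\left(n \right)} = 3 \cdot 2 n = 6 n$)
$t{\left(d,C \right)} = 2310 + 525 d - 105 d \left(3 + d\right)$ ($t{\left(d,C \right)} = \left(-21 - 15 \left(3 + d\right) + 3 d \left(3 + d\right)\right) \left(-12 - 23\right) = \left(-21 - \left(45 + 15 d\right) + 3 d \left(3 + d\right)\right) \left(-35\right) = \left(-66 - 15 d + 3 d \left(3 + d\right)\right) \left(-35\right) = 2310 + 525 d - 105 d \left(3 + d\right)$)
$t{\left(-205,S{\left(-6 \right)} \right)} + 460279 = \left(2310 - 105 \left(-205\right)^{2} + 210 \left(-205\right)\right) + 460279 = \left(2310 - 4412625 - 43050\right) + 460279 = -4453365 + 460279 = -3993086$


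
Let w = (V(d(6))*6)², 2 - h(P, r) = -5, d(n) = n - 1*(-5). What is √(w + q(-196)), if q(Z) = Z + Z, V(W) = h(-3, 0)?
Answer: 14*√7 ≈ 37.041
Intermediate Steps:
d(n) = 5 + n (d(n) = n + 5 = 5 + n)
h(P, r) = 7 (h(P, r) = 2 - 1*(-5) = 2 + 5 = 7)
V(W) = 7
q(Z) = 2*Z
w = 1764 (w = (7*6)² = 42² = 1764)
√(w + q(-196)) = √(1764 + 2*(-196)) = √(1764 - 392) = √1372 = 14*√7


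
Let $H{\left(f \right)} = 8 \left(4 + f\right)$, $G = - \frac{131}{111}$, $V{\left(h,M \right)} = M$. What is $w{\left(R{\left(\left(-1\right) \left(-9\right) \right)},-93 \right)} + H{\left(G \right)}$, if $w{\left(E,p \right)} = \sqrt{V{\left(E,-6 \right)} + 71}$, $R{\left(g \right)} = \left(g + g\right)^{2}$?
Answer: $\frac{2504}{111} + \sqrt{65} \approx 30.621$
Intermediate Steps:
$G = - \frac{131}{111}$ ($G = \left(-131\right) \frac{1}{111} = - \frac{131}{111} \approx -1.1802$)
$H{\left(f \right)} = 32 + 8 f$
$R{\left(g \right)} = 4 g^{2}$ ($R{\left(g \right)} = \left(2 g\right)^{2} = 4 g^{2}$)
$w{\left(E,p \right)} = \sqrt{65}$ ($w{\left(E,p \right)} = \sqrt{-6 + 71} = \sqrt{65}$)
$w{\left(R{\left(\left(-1\right) \left(-9\right) \right)},-93 \right)} + H{\left(G \right)} = \sqrt{65} + \left(32 + 8 \left(- \frac{131}{111}\right)\right) = \sqrt{65} + \left(32 - \frac{1048}{111}\right) = \sqrt{65} + \frac{2504}{111} = \frac{2504}{111} + \sqrt{65}$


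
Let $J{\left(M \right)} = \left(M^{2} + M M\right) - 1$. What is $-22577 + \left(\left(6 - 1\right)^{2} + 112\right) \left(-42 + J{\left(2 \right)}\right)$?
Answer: $-27372$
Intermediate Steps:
$J{\left(M \right)} = -1 + 2 M^{2}$ ($J{\left(M \right)} = \left(M^{2} + M^{2}\right) - 1 = 2 M^{2} - 1 = -1 + 2 M^{2}$)
$-22577 + \left(\left(6 - 1\right)^{2} + 112\right) \left(-42 + J{\left(2 \right)}\right) = -22577 + \left(\left(6 - 1\right)^{2} + 112\right) \left(-42 - \left(1 - 2 \cdot 2^{2}\right)\right) = -22577 + \left(5^{2} + 112\right) \left(-42 + \left(-1 + 2 \cdot 4\right)\right) = -22577 + \left(25 + 112\right) \left(-42 + \left(-1 + 8\right)\right) = -22577 + 137 \left(-42 + 7\right) = -22577 + 137 \left(-35\right) = -22577 - 4795 = -27372$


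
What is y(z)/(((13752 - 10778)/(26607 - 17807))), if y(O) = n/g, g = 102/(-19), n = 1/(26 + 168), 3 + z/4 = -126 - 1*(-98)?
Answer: -20900/7356189 ≈ -0.0028411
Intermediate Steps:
z = -124 (z = -12 + 4*(-126 - 1*(-98)) = -12 + 4*(-126 + 98) = -12 + 4*(-28) = -12 - 112 = -124)
n = 1/194 ≈ 0.0051546
g = -102/19 (g = 102*(-1/19) = -102/19 ≈ -5.3684)
y(O) = -19/19788 (y(O) = 1/(194*(-102/19)) = (1/194)*(-19/102) = -19/19788)
y(z)/(((13752 - 10778)/(26607 - 17807))) = -19*(26607 - 17807)/(13752 - 10778)/19788 = -19/(19788*(2974/8800)) = -19/(19788*(2974*(1/8800))) = -19/(19788*1487/4400) = -19/19788*4400/1487 = -20900/7356189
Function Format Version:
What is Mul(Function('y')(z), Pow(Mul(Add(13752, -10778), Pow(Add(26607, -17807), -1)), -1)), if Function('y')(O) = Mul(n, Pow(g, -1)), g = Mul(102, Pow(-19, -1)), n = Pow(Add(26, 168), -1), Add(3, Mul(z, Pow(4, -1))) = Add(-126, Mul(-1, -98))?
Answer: Rational(-20900, 7356189) ≈ -0.0028411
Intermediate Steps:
z = -124 (z = Add(-12, Mul(4, Add(-126, Mul(-1, -98)))) = Add(-12, Mul(4, Add(-126, 98))) = Add(-12, Mul(4, -28)) = Add(-12, -112) = -124)
n = Rational(1, 194) (n = Pow(194, -1) = Rational(1, 194) ≈ 0.0051546)
g = Rational(-102, 19) (g = Mul(102, Rational(-1, 19)) = Rational(-102, 19) ≈ -5.3684)
Function('y')(O) = Rational(-19, 19788) (Function('y')(O) = Mul(Rational(1, 194), Pow(Rational(-102, 19), -1)) = Mul(Rational(1, 194), Rational(-19, 102)) = Rational(-19, 19788))
Mul(Function('y')(z), Pow(Mul(Add(13752, -10778), Pow(Add(26607, -17807), -1)), -1)) = Mul(Rational(-19, 19788), Pow(Mul(Add(13752, -10778), Pow(Add(26607, -17807), -1)), -1)) = Mul(Rational(-19, 19788), Pow(Mul(2974, Pow(8800, -1)), -1)) = Mul(Rational(-19, 19788), Pow(Mul(2974, Rational(1, 8800)), -1)) = Mul(Rational(-19, 19788), Pow(Rational(1487, 4400), -1)) = Mul(Rational(-19, 19788), Rational(4400, 1487)) = Rational(-20900, 7356189)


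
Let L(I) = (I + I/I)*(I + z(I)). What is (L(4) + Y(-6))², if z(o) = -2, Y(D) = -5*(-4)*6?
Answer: 16900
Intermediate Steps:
Y(D) = 120 (Y(D) = 20*6 = 120)
L(I) = (1 + I)*(-2 + I) (L(I) = (I + I/I)*(I - 2) = (I + 1)*(-2 + I) = (1 + I)*(-2 + I))
(L(4) + Y(-6))² = ((-2 + 4² - 1*4) + 120)² = ((-2 + 16 - 4) + 120)² = (10 + 120)² = 130² = 16900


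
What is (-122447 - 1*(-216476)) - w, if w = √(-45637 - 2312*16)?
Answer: 94029 - 3*I*√9181 ≈ 94029.0 - 287.45*I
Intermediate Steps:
w = 3*I*√9181 (w = √(-45637 - 36992) = √(-82629) = 3*I*√9181 ≈ 287.45*I)
(-122447 - 1*(-216476)) - w = (-122447 - 1*(-216476)) - 3*I*√9181 = (-122447 + 216476) - 3*I*√9181 = 94029 - 3*I*√9181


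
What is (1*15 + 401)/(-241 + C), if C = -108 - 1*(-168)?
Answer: -416/181 ≈ -2.2983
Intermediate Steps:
C = 60 (C = -108 + 168 = 60)
(1*15 + 401)/(-241 + C) = (1*15 + 401)/(-241 + 60) = (15 + 401)/(-181) = 416*(-1/181) = -416/181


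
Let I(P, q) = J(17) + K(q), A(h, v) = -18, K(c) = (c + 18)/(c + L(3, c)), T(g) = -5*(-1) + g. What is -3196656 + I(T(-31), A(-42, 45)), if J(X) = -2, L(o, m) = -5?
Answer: -3196658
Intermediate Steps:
T(g) = 5 + g
K(c) = (18 + c)/(-5 + c) (K(c) = (c + 18)/(c - 5) = (18 + c)/(-5 + c))
I(P, q) = -2 + (18 + q)/(-5 + q)
-3196656 + I(T(-31), A(-42, 45)) = -3196656 + (28 - 1*(-18))/(-5 - 18) = -3196656 + (28 + 18)/(-23) = -3196656 - 1/23*46 = -3196656 - 2 = -3196658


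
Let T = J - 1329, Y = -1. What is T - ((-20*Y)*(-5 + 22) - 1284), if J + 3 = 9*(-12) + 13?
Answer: -483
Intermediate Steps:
J = -98 (J = -3 + (9*(-12) + 13) = -3 + (-108 + 13) = -3 - 95 = -98)
T = -1427 (T = -98 - 1329 = -1427)
T - ((-20*Y)*(-5 + 22) - 1284) = -1427 - ((-20*(-1))*(-5 + 22) - 1284) = -1427 - (-5*(-4)*17 - 1284) = -1427 - (20*17 - 1284) = -1427 - (340 - 1284) = -1427 - 1*(-944) = -1427 + 944 = -483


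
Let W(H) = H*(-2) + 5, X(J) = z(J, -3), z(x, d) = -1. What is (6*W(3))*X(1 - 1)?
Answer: 6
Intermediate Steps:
X(J) = -1
W(H) = 5 - 2*H (W(H) = -2*H + 5 = 5 - 2*H)
(6*W(3))*X(1 - 1) = (6*(5 - 2*3))*(-1) = (6*(5 - 6))*(-1) = (6*(-1))*(-1) = -6*(-1) = 6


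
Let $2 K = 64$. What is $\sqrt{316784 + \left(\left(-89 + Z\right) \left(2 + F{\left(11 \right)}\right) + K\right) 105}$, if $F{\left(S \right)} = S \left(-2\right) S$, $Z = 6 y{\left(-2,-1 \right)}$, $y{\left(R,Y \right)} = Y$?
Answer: $4 \sqrt{169634} \approx 1647.5$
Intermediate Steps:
$Z = -6$ ($Z = 6 \left(-1\right) = -6$)
$F{\left(S \right)} = - 2 S^{2}$ ($F{\left(S \right)} = - 2 S S = - 2 S^{2}$)
$K = 32$ ($K = \frac{1}{2} \cdot 64 = 32$)
$\sqrt{316784 + \left(\left(-89 + Z\right) \left(2 + F{\left(11 \right)}\right) + K\right) 105} = \sqrt{316784 + \left(\left(-89 - 6\right) \left(2 - 2 \cdot 11^{2}\right) + 32\right) 105} = \sqrt{316784 + \left(- 95 \left(2 - 242\right) + 32\right) 105} = \sqrt{316784 + \left(\left(-95\right) \left(-240\right) + 32\right) 105} = \sqrt{316784 + \left(22800 + 32\right) 105} = \sqrt{316784 + 22832 \cdot 105} = \sqrt{316784 + 2397360} = \sqrt{2714144} = 4 \sqrt{169634}$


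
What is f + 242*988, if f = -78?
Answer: 239018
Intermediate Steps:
f + 242*988 = -78 + 242*988 = -78 + 239096 = 239018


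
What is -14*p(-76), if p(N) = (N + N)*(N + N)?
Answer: -323456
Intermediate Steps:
p(N) = 4*N² (p(N) = (2*N)*(2*N) = 4*N²)
-14*p(-76) = -56*(-76)² = -56*5776 = -14*23104 = -323456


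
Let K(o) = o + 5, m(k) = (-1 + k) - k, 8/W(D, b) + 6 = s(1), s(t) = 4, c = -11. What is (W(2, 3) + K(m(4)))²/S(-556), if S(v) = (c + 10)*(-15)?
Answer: 0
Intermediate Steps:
W(D, b) = -4 (W(D, b) = 8/(-6 + 4) = 8/(-2) = 8*(-½) = -4)
m(k) = -1
S(v) = 15 (S(v) = (-11 + 10)*(-15) = -1*(-15) = 15)
K(o) = 5 + o
(W(2, 3) + K(m(4)))²/S(-556) = (-4 + (5 - 1))²/15 = (-4 + 4)²*(1/15) = 0²*(1/15) = 0*(1/15) = 0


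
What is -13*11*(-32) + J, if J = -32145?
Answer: -27569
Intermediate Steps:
-13*11*(-32) + J = -13*11*(-32) - 32145 = -143*(-32) - 32145 = 4576 - 32145 = -27569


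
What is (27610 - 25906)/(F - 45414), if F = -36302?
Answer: -426/20429 ≈ -0.020853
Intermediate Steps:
(27610 - 25906)/(F - 45414) = (27610 - 25906)/(-36302 - 45414) = 1704/(-81716) = 1704*(-1/81716) = -426/20429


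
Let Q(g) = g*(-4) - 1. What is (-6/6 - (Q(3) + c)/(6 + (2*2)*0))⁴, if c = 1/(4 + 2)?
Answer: 2825761/1679616 ≈ 1.6824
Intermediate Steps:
Q(g) = -1 - 4*g (Q(g) = -4*g - 1 = -1 - 4*g)
c = ⅙ (c = 1/6 = ⅙ ≈ 0.16667)
(-6/6 - (Q(3) + c)/(6 + (2*2)*0))⁴ = (-6/6 - ((-1 - 4*3) + ⅙)/(6 + (2*2)*0))⁴ = (-6*⅙ - ((-1 - 12) + ⅙)/(6 + 4*0))⁴ = (-1 - (-13 + ⅙)/(6 + 0))⁴ = (-1 - (-77)/(6*6))⁴ = (-1 - 1*(-77/36))⁴ = (-1 + 77/36)⁴ = (41/36)⁴ = 2825761/1679616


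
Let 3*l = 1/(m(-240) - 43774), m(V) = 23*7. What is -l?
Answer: 1/130839 ≈ 7.6430e-6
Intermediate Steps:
m(V) = 161
l = -1/130839 (l = 1/(3*(161 - 43774)) = (⅓)/(-43613) = (⅓)*(-1/43613) = -1/130839 ≈ -7.6430e-6)
-l = -1*(-1/130839) = 1/130839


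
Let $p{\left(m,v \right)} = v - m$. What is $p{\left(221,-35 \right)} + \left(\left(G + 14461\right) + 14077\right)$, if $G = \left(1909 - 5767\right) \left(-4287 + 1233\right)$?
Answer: $11810614$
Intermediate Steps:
$G = 11782332$ ($G = \left(-3858\right) \left(-3054\right) = 11782332$)
$p{\left(221,-35 \right)} + \left(\left(G + 14461\right) + 14077\right) = \left(-35 - 221\right) + \left(\left(11782332 + 14461\right) + 14077\right) = \left(-35 - 221\right) + \left(11796793 + 14077\right) = -256 + 11810870 = 11810614$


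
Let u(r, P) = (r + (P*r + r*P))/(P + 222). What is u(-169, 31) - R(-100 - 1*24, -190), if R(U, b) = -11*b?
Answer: -539417/253 ≈ -2132.1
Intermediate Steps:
u(r, P) = (r + 2*P*r)/(222 + P) (u(r, P) = (r + (P*r + P*r))/(222 + P) = (r + 2*P*r)/(222 + P))
u(-169, 31) - R(-100 - 1*24, -190) = -169*(1 + 2*31)/(222 + 31) - (-11)*(-190) = -169*(1 + 62)/253 - 1*2090 = -169*1/253*63 - 2090 = -10647/253 - 2090 = -539417/253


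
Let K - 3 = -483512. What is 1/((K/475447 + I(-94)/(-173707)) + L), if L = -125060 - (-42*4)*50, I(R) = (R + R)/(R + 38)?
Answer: -165176944058/19269710274794293 ≈ -8.5718e-6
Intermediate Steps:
K = -483509 (K = 3 - 483512 = -483509)
I(R) = 2*R/(38 + R) (I(R) = (2*R)/(38 + R) = 2*R/(38 + R))
L = -116660 (L = -125060 - (-168)*50 = -125060 - 1*(-8400) = -125060 + 8400 = -116660)
1/((K/475447 + I(-94)/(-173707)) + L) = 1/((-483509/475447 + (2*(-94)/(38 - 94))/(-173707)) - 116660) = 1/((-483509*1/475447 + (2*(-94)/(-56))*(-1/173707)) - 116660) = 1/((-483509/475447 + (2*(-94)*(-1/56))*(-1/173707)) - 116660) = 1/((-483509/475447 + (47/14)*(-1/173707)) - 116660) = 1/((-483509/475447 - 47/2431898) - 116660) = 1/(-167980988013/165176944058 - 116660) = 1/(-19269710274794293/165176944058) = -165176944058/19269710274794293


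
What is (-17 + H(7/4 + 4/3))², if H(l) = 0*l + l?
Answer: 27889/144 ≈ 193.67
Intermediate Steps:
H(l) = l (H(l) = 0 + l = l)
(-17 + H(7/4 + 4/3))² = (-17 + (7/4 + 4/3))² = (-17 + 37/12)² = (-167/12)² = 27889/144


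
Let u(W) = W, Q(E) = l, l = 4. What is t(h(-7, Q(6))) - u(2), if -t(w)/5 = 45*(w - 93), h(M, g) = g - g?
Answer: 20923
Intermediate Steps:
Q(E) = 4
h(M, g) = 0
t(w) = 20925 - 225*w (t(w) = -225*(w - 93) = -225*(-93 + w) = -5*(-4185 + 45*w) = 20925 - 225*w)
t(h(-7, Q(6))) - u(2) = (20925 - 225*0) - 1*2 = (20925 + 0) - 2 = 20925 - 2 = 20923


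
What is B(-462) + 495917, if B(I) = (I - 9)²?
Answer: 717758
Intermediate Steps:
B(I) = (-9 + I)²
B(-462) + 495917 = (-9 - 462)² + 495917 = (-471)² + 495917 = 221841 + 495917 = 717758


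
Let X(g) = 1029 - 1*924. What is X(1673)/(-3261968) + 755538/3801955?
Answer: 2464141573509/12401855547440 ≈ 0.19869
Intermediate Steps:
X(g) = 105 (X(g) = 1029 - 924 = 105)
X(1673)/(-3261968) + 755538/3801955 = 105/(-3261968) + 755538/3801955 = 105*(-1/3261968) + 755538*(1/3801955) = -105/3261968 + 755538/3801955 = 2464141573509/12401855547440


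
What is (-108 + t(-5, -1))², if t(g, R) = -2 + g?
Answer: 13225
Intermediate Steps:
(-108 + t(-5, -1))² = (-108 + (-2 - 5))² = (-108 - 7)² = (-115)² = 13225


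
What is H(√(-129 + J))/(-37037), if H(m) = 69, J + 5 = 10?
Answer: -69/37037 ≈ -0.0018630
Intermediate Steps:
J = 5 (J = -5 + 10 = 5)
H(√(-129 + J))/(-37037) = 69/(-37037) = 69*(-1/37037) = -69/37037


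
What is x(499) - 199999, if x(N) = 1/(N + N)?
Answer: -199599001/998 ≈ -2.0000e+5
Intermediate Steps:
x(N) = 1/(2*N)
x(499) - 199999 = (½)/499 - 199999 = (½)*(1/499) - 199999 = 1/998 - 199999 = -199599001/998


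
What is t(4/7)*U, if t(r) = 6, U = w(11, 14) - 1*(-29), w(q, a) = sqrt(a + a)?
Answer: 174 + 12*sqrt(7) ≈ 205.75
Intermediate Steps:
w(q, a) = sqrt(2)*sqrt(a) (w(q, a) = sqrt(2*a) = sqrt(2)*sqrt(a))
U = 29 + 2*sqrt(7) (U = sqrt(2)*sqrt(14) - 1*(-29) = 2*sqrt(7) + 29 = 29 + 2*sqrt(7) ≈ 34.292)
t(4/7)*U = 6*(29 + 2*sqrt(7)) = 174 + 12*sqrt(7)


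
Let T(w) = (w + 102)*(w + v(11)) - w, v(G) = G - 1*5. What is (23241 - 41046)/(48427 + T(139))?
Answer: -17805/83233 ≈ -0.21392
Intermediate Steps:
v(G) = -5 + G (v(G) = G - 5 = -5 + G)
T(w) = -w + (6 + w)*(102 + w) (T(w) = (w + 102)*(w + (-5 + 11)) - w = (102 + w)*(w + 6) - w = (102 + w)*(6 + w) - w = (6 + w)*(102 + w) - w = -w + (6 + w)*(102 + w))
(23241 - 41046)/(48427 + T(139)) = (23241 - 41046)/(48427 + (612 + 139² + 107*139)) = -17805/(48427 + (612 + 19321 + 14873)) = -17805/(48427 + 34806) = -17805/83233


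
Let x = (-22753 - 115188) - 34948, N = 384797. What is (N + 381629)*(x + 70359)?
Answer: -78581657780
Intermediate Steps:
x = -172889 (x = -137941 - 34948 = -172889)
(N + 381629)*(x + 70359) = (384797 + 381629)*(-172889 + 70359) = 766426*(-102530) = -78581657780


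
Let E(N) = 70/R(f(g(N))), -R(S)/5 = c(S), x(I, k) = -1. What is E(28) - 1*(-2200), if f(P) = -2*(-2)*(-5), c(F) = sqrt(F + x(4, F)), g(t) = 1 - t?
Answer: 2200 + 2*I*sqrt(21)/3 ≈ 2200.0 + 3.055*I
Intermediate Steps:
c(F) = sqrt(-1 + F) (c(F) = sqrt(F - 1) = sqrt(-1 + F))
f(P) = -20 (f(P) = 4*(-5) = -20)
R(S) = -5*sqrt(-1 + S)
E(N) = 2*I*sqrt(21)/3 (E(N) = 70/((-5*sqrt(-1 - 20))) = 70/((-5*I*sqrt(21))) = 70*(I*sqrt(21)/105) = 2*I*sqrt(21)/3)
E(28) - 1*(-2200) = 2*I*sqrt(21)/3 - 1*(-2200) = 2*I*sqrt(21)/3 + 2200 = 2200 + 2*I*sqrt(21)/3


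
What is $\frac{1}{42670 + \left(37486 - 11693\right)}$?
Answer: $\frac{1}{68463} \approx 1.4606 \cdot 10^{-5}$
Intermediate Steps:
$\frac{1}{42670 + \left(37486 - 11693\right)} = \frac{1}{42670 + 25793} = \frac{1}{68463}$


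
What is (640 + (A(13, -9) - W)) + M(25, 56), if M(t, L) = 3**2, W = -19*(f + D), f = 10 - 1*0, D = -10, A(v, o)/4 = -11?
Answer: 605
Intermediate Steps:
A(v, o) = -44 (A(v, o) = 4*(-11) = -44)
f = 10 (f = 10 + 0 = 10)
W = 0 (W = -19*(10 - 10) = -19*0 = 0)
M(t, L) = 9
(640 + (A(13, -9) - W)) + M(25, 56) = (640 + (-44 - 1*0)) + 9 = (640 + (-44 + 0)) + 9 = (640 - 44) + 9 = 596 + 9 = 605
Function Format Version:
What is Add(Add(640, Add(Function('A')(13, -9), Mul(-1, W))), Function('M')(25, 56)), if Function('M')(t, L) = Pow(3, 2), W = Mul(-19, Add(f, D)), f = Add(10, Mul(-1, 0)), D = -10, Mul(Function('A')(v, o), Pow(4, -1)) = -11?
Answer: 605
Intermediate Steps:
Function('A')(v, o) = -44 (Function('A')(v, o) = Mul(4, -11) = -44)
f = 10 (f = Add(10, 0) = 10)
W = 0 (W = Mul(-19, Add(10, -10)) = Mul(-19, 0) = 0)
Function('M')(t, L) = 9
Add(Add(640, Add(Function('A')(13, -9), Mul(-1, W))), Function('M')(25, 56)) = Add(Add(640, Add(-44, Mul(-1, 0))), 9) = Add(Add(640, Add(-44, 0)), 9) = Add(Add(640, -44), 9) = Add(596, 9) = 605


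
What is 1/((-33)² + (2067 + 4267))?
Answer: 1/7423 ≈ 0.00013472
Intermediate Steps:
1/((-33)² + (2067 + 4267)) = 1/(1089 + 6334) = 1/7423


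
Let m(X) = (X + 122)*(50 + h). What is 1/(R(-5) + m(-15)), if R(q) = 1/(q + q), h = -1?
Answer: 10/52429 ≈ 0.00019073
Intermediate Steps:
R(q) = 1/(2*q)
m(X) = 5978 + 49*X (m(X) = (X + 122)*(50 - 1) = (122 + X)*49 = 5978 + 49*X)
1/(R(-5) + m(-15)) = 1/((1/2)/(-5) + (5978 + 49*(-15))) = 1/((1/2)*(-1/5) + (5978 - 735)) = 1/(-1/10 + 5243) = 1/(52429/10) = 10/52429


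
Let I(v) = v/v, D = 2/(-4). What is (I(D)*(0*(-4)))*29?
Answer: 0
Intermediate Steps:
D = -½ (D = 2*(-¼) = -½ ≈ -0.50000)
I(v) = 1
(I(D)*(0*(-4)))*29 = (1*(0*(-4)))*29 = (1*0)*29 = 0*29 = 0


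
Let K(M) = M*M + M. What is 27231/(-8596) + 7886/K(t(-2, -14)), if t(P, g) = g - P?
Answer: 16048391/283668 ≈ 56.575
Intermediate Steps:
K(M) = M + M² (K(M) = M² + M = M + M²)
27231/(-8596) + 7886/K(t(-2, -14)) = 27231/(-8596) + 7886/(((-14 - 1*(-2))*(1 + (-14 - 1*(-2))))) = 27231*(-1/8596) + 7886/(((-14 + 2)*(1 + (-14 + 2)))) = -27231/8596 + 7886/((-12*(1 - 12))) = -27231/8596 + 7886/((-12*(-11))) = -27231/8596 + 7886/132 = -27231/8596 + 7886*(1/132) = -27231/8596 + 3943/66 = 16048391/283668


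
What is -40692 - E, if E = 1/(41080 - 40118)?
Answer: -39145705/962 ≈ -40692.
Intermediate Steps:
E = 1/962 ≈ 0.0010395
-40692 - E = -40692 - 1*1/962 = -40692 - 1/962 = -39145705/962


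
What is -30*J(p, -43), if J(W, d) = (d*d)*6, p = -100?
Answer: -332820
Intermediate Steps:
J(W, d) = 6*d² (J(W, d) = d²*6 = 6*d²)
-30*J(p, -43) = -180*(-43)² = -180*1849 = -30*11094 = -332820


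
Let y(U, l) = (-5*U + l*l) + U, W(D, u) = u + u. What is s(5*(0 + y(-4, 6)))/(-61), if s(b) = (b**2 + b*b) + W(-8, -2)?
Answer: -135196/61 ≈ -2216.3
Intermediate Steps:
W(D, u) = 2*u
y(U, l) = l**2 - 4*U (y(U, l) = (-5*U + l**2) + U = (l**2 - 5*U) + U = l**2 - 4*U)
s(b) = -4 + 2*b**2 (s(b) = (b**2 + b*b) + 2*(-2) = (b**2 + b**2) - 4 = 2*b**2 - 4 = -4 + 2*b**2)
s(5*(0 + y(-4, 6)))/(-61) = (-4 + 2*(5*(0 + (6**2 - 4*(-4))))**2)/(-61) = (-4 + 2*(5*(0 + (36 + 16)))**2)*(-1/61) = (-4 + 2*(5*(0 + 52))**2)*(-1/61) = (-4 + 2*(5*52)**2)*(-1/61) = (-4 + 2*260**2)*(-1/61) = (-4 + 2*67600)*(-1/61) = (-4 + 135200)*(-1/61) = 135196*(-1/61) = -135196/61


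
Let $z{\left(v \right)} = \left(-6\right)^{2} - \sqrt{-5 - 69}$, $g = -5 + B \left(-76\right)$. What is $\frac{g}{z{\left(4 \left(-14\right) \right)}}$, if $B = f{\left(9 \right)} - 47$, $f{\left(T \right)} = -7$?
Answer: $\frac{73782}{685} + \frac{4099 i \sqrt{74}}{1370} \approx 107.71 + 25.738 i$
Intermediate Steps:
$B = -54$ ($B = -7 - 47 = -54$)
$g = 4099$ ($g = -5 - -4104 = -5 + 4104 = 4099$)
$z{\left(v \right)} = 36 - i \sqrt{74}$ ($z{\left(v \right)} = 36 - \sqrt{-74} = 36 - i \sqrt{74}$)
$\frac{g}{z{\left(4 \left(-14\right) \right)}} = \frac{4099}{36 - i \sqrt{74}}$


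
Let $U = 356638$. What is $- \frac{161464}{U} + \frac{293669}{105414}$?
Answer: $\frac{43856479363}{18797319066} \approx 2.3331$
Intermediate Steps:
$- \frac{161464}{U} + \frac{293669}{105414} = - \frac{161464}{356638} + \frac{293669}{105414} = \left(-161464\right) \frac{1}{356638} + 293669 \cdot \frac{1}{105414} = - \frac{80732}{178319} + \frac{293669}{105414} = \frac{43856479363}{18797319066}$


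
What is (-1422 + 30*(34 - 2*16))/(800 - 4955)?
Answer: 454/1385 ≈ 0.32780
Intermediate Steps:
(-1422 + 30*(34 - 2*16))/(800 - 4955) = (-1422 + 30*(34 - 32))/(-4155) = (-1422 + 30*2)*(-1/4155) = (-1422 + 60)*(-1/4155) = -1362*(-1/4155) = 454/1385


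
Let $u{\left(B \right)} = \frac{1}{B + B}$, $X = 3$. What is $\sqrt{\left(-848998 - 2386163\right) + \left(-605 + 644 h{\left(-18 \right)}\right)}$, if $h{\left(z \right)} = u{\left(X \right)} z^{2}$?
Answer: $i \sqrt{3200990} \approx 1789.1 i$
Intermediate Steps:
$u{\left(B \right)} = \frac{1}{2 B}$
$h{\left(z \right)} = \frac{z^{2}}{6}$ ($h{\left(z \right)} = \frac{1}{2 \cdot 3} z^{2} = \frac{1}{2} \cdot \frac{1}{3} z^{2} = \frac{z^{2}}{6}$)
$\sqrt{\left(-848998 - 2386163\right) + \left(-605 + 644 h{\left(-18 \right)}\right)} = \sqrt{\left(-848998 - 2386163\right) - \left(605 - 644 \frac{\left(-18\right)^{2}}{6}\right)} = \sqrt{-3235161 - \left(605 - 644 \cdot \frac{1}{6} \cdot 324\right)} = \sqrt{-3235161 + \left(-605 + 644 \cdot 54\right)} = \sqrt{-3235161 + \left(-605 + 34776\right)} = \sqrt{-3235161 + 34171} = \sqrt{-3200990} = i \sqrt{3200990}$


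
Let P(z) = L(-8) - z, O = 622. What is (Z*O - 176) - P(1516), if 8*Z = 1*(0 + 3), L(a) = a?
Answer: 6325/4 ≈ 1581.3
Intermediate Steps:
Z = 3/8 (Z = (1*(0 + 3))/8 = (1*3)/8 = (⅛)*3 = 3/8 ≈ 0.37500)
P(z) = -8 - z
(Z*O - 176) - P(1516) = ((3/8)*622 - 176) - (-8 - 1*1516) = (933/4 - 176) - (-8 - 1516) = 229/4 - 1*(-1524) = 229/4 + 1524 = 6325/4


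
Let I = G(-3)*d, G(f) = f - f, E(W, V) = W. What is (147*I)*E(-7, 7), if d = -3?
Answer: 0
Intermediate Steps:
G(f) = 0
I = 0 (I = 0*(-3) = 0)
(147*I)*E(-7, 7) = (147*0)*(-7) = 0*(-7) = 0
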